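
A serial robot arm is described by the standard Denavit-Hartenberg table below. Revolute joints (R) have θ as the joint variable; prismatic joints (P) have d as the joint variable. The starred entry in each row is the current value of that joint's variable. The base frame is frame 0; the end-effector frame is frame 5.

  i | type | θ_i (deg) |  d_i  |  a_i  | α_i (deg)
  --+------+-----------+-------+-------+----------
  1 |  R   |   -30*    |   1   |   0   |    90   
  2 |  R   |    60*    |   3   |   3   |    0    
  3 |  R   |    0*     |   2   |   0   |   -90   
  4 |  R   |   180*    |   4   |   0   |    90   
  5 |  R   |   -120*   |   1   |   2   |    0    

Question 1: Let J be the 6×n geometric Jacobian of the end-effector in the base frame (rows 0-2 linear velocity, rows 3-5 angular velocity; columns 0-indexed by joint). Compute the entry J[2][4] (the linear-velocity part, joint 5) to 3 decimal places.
axis z_4 = (0.5000,0.8660,0.0000); lever o_n−o_4 = (2.2321,-0.1340,-0.0000)
cross product → J_v[:, 4] = (-0.0000,0.0000,-2.0000)
J_ω[:, 4] = z_4
entry J[2][4] = -2.0000

-2.000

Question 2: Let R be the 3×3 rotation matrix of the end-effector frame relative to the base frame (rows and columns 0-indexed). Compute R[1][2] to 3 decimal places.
0.866

End-effector z-axis (col 2 of R) = (0.5000,0.8660,0.0000)
R[1][2] = 0.8660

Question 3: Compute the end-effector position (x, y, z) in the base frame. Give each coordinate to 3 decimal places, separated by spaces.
-1.969 -3.482 5.598

after link 1: o_1 = (0.0000, 0.0000, 1.0000)
after link 2: o_2 = (-0.2010, -3.3481, 3.5981)
after link 3: o_3 = (-1.2010, -5.0801, 3.5981)
after link 4: o_4 = (-4.2010, -3.3481, 5.5981)
after link 5: o_5 = (-1.9689, -3.4821, 5.5981)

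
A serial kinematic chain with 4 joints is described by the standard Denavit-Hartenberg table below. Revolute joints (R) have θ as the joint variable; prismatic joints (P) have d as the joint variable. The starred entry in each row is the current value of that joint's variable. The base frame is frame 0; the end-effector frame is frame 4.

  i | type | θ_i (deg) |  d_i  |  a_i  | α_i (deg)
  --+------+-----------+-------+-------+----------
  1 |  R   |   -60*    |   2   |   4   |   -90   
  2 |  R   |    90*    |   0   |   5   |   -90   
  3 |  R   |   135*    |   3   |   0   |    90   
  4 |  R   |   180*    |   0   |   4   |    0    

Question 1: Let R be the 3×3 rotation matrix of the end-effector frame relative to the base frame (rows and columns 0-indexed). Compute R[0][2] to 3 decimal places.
-0.612

End-effector z-axis (col 2 of R) = (-0.6124,-0.3536,-0.7071)
R[0][2] = -0.6124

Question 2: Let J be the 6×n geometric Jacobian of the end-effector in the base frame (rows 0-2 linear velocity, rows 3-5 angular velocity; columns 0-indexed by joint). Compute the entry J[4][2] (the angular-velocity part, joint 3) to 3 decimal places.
0.866

axis z_2 = (-0.5000,0.8660,-0.0000); lever o_n−o_2 = (0.9495,4.0123,-2.8284)
cross product → J_v[:, 2] = (-2.4495,-1.4142,-2.8284)
J_ω[:, 2] = z_2
entry J[4][2] = 0.8660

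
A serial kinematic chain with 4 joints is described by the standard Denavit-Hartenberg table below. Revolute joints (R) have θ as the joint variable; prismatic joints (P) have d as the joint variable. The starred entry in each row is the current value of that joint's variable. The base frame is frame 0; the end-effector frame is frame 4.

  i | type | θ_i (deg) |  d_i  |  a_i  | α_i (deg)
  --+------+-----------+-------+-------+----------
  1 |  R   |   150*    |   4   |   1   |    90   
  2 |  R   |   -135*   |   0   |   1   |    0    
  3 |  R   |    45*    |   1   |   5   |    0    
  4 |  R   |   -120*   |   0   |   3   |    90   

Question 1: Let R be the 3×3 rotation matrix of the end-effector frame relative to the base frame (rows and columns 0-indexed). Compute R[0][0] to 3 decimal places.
End-effector x-axis (col 0 of R) = (0.7500,-0.4330,0.5000)
R[0][0] = 0.7500

0.750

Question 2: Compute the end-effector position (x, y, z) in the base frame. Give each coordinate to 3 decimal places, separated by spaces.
2.496 -0.287 -0.207

after link 1: o_1 = (-0.8660, 0.5000, 4.0000)
after link 2: o_2 = (-0.2537, 0.1464, 3.2929)
after link 3: o_3 = (0.2463, 1.0125, -1.7071)
after link 4: o_4 = (2.4963, -0.2866, -0.2071)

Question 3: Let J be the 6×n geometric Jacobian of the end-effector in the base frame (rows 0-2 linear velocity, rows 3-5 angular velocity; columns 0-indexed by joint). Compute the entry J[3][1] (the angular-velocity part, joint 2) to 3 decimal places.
axis z_1 = (0.5000,0.8660,0.0000); lever o_n−o_1 = (3.3624,-0.7866,-4.2071)
cross product → J_v[:, 1] = (-3.6435,2.1036,-3.3052)
J_ω[:, 1] = z_1
entry J[3][1] = 0.5000

0.500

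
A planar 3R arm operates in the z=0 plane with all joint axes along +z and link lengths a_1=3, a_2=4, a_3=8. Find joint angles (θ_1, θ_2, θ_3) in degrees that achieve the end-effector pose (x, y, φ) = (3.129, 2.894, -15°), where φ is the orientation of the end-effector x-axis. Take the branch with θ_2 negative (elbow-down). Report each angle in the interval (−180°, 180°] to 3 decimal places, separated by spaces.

149.979 -29.964 -135.015

wrist centre = target − a_3·(cos φ, sin φ) = (-4.5984, 4.9646)
cos θ_2 = (45.7921−3²−4²)/(2·3·4) = 0.8663; θ_2 = -29.9641° (elbow-down)
β = atan2(4.9646,-4.5984) = 132.8073°; ψ = atan2(-1.9978,6.4654) = -17.1714°
θ_1 = β − ψ = 149.9788°
θ_3 = φ − θ_1 − θ_2 = -135.0147° (wrapped to (-180°,180°])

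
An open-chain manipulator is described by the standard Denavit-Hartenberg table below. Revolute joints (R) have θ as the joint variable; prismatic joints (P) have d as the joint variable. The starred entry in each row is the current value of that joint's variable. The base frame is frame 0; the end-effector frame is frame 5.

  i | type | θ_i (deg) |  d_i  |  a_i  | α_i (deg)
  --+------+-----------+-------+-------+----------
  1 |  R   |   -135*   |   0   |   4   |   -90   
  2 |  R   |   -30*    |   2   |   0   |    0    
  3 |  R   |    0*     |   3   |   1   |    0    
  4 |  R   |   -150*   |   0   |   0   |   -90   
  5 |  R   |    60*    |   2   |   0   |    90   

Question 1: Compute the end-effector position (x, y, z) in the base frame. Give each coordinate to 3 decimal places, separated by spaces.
0.095 -6.976 2.500

after link 1: o_1 = (-2.8284, -2.8284, 0.0000)
after link 2: o_2 = (-1.4142, -4.2426, 0.0000)
after link 3: o_3 = (0.0947, -6.9763, 0.5000)
after link 4: o_4 = (0.0947, -6.9763, 0.5000)
after link 5: o_5 = (0.0947, -6.9763, 2.5000)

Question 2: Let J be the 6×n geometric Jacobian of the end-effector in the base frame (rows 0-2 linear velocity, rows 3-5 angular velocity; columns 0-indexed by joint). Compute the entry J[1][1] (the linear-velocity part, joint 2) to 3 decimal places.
axis z_1 = (0.7071,-0.7071,0.0000); lever o_n−o_1 = (2.9232,-4.1479,2.5000)
cross product → J_v[:, 1] = (-1.7678,-1.7678,-0.8660)
J_ω[:, 1] = z_1
entry J[1][1] = -1.7678

-1.768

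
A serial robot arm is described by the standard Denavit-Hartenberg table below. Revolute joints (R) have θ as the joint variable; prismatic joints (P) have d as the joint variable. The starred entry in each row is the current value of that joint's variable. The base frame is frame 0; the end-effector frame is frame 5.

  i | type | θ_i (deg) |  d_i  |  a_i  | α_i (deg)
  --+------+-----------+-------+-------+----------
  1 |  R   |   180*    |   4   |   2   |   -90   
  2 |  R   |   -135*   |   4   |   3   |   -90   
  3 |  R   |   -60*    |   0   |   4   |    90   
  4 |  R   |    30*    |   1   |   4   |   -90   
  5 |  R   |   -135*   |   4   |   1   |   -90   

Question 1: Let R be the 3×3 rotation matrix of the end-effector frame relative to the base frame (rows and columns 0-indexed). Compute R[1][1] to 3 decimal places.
End-effector y-axis (col 1 of R) = (0.7891,-0.4330,-0.4356)
R[1][1] = -0.4330

-0.433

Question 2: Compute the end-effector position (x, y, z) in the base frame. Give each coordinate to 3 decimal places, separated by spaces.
after link 1: o_1 = (-2.0000, 0.0000, 4.0000)
after link 2: o_2 = (0.1213, -4.0000, 6.1213)
after link 3: o_3 = (1.5355, -7.4641, 7.5355)
after link 4: o_4 = (0.7337, -10.9641, 9.5621)
after link 5: o_5 = (-2.8224, -9.0553, 10.4050)

-2.822 -9.055 10.405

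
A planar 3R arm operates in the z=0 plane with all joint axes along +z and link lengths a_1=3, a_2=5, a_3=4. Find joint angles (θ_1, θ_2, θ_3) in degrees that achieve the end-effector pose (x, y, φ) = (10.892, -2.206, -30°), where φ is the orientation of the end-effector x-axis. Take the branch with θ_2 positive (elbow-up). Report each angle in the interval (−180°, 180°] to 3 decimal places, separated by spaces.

wrist centre = target − a_3·(cos φ, sin φ) = (7.4279, -0.2060)
cos θ_2 = (55.2161−3²−5²)/(2·3·5) = 0.7072; θ_2 = 44.9921° (elbow-up)
β = atan2(-0.2060,7.4279) = -1.5886°; ψ = atan2(3.5350,6.5360) = 28.4070°
θ_1 = β − ψ = -29.9956°
θ_3 = φ − θ_1 − θ_2 = -44.9965° (wrapped to (-180°,180°])

-29.996 44.992 -44.997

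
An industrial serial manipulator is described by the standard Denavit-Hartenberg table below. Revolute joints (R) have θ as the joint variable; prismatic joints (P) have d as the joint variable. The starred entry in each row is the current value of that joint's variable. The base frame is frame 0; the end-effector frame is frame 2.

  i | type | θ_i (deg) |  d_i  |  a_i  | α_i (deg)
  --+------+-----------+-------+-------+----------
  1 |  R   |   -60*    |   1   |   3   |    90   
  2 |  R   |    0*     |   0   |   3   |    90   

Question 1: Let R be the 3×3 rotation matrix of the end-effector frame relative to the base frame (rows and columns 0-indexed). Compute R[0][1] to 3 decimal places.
-0.866

End-effector y-axis (col 1 of R) = (-0.8660,-0.5000,0.0000)
R[0][1] = -0.8660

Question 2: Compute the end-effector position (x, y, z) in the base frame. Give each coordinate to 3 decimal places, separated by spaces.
3.000 -5.196 1.000

after link 1: o_1 = (1.5000, -2.5981, 1.0000)
after link 2: o_2 = (3.0000, -5.1962, 1.0000)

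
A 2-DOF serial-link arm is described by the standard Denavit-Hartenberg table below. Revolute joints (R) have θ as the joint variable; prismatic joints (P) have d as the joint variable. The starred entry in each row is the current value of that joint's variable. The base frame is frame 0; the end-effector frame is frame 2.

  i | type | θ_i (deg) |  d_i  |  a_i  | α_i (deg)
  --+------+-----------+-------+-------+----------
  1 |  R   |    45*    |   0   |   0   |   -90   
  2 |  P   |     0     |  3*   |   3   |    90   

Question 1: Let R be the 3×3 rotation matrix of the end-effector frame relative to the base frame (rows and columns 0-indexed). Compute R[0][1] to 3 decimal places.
End-effector y-axis (col 1 of R) = (-0.7071,0.7071,0.0000)
R[0][1] = -0.7071

-0.707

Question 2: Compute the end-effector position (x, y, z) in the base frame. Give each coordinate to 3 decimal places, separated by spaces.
0.000 4.243 0.000

after link 1: o_1 = (0.0000, 0.0000, 0.0000)
after link 2: o_2 = (0.0000, 4.2426, 0.0000)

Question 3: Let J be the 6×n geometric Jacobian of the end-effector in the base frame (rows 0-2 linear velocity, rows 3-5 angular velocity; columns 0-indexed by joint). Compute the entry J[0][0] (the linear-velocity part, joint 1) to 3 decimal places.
axis z_0 = ẑ; lever o_n−o_0 = (0.0000,4.2426,0.0000)
cross product → J_v[:, 0] = (-4.2426,0.0000,0.0000)
J_ω[:, 0] = z_0
entry J[0][0] = -4.2426

-4.243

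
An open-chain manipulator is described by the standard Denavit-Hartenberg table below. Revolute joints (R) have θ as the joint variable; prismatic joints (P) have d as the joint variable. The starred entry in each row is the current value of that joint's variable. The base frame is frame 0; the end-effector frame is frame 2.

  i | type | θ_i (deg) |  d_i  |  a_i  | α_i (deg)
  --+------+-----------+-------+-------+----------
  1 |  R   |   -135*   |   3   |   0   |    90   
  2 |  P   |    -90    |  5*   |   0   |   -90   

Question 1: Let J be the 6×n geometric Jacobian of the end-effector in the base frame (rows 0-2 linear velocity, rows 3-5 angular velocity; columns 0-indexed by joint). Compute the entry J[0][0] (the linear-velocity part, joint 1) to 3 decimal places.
axis z_0 = ẑ; lever o_n−o_0 = (-3.5355,3.5355,3.0000)
cross product → J_v[:, 0] = (-3.5355,-3.5355,0.0000)
J_ω[:, 0] = z_0
entry J[0][0] = -3.5355

-3.536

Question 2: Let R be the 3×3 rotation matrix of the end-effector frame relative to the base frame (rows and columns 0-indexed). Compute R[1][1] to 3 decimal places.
-0.707

End-effector y-axis (col 1 of R) = (0.7071,-0.7071,-0.0000)
R[1][1] = -0.7071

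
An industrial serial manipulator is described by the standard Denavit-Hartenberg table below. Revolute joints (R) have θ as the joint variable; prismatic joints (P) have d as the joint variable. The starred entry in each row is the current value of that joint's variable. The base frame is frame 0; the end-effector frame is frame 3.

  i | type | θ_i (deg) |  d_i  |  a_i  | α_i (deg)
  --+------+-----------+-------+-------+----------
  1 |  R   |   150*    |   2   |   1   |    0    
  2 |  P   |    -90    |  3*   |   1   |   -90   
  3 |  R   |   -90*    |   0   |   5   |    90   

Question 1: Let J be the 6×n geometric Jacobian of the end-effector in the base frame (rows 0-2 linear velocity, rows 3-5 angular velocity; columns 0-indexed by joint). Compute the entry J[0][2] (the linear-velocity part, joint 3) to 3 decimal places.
2.500

axis z_2 = (-0.8660,0.5000,0.0000); lever o_n−o_2 = (0.0000,0.0000,5.0000)
cross product → J_v[:, 2] = (2.5000,4.3301,-0.0000)
J_ω[:, 2] = z_2
entry J[0][2] = 2.5000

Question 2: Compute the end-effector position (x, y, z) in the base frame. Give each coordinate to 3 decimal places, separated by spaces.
-0.366 1.366 10.000

after link 1: o_1 = (-0.8660, 0.5000, 2.0000)
after link 2: o_2 = (-0.3660, 1.3660, 5.0000)
after link 3: o_3 = (-0.3660, 1.3660, 10.0000)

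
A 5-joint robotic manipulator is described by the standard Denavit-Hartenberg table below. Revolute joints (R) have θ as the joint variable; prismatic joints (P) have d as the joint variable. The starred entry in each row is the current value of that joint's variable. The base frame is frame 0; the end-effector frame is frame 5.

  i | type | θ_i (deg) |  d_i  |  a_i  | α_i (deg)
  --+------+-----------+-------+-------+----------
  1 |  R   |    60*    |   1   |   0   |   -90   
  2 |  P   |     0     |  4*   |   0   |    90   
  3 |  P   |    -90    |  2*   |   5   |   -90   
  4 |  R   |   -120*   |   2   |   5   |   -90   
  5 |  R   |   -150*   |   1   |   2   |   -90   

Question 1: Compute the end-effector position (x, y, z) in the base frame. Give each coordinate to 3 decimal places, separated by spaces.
1.701 2.482 6.330

after link 1: o_1 = (0.0000, 0.0000, 1.0000)
after link 2: o_2 = (-3.4641, 2.0000, 1.0000)
after link 3: o_3 = (0.8660, -0.5000, 3.0000)
after link 4: o_4 = (-0.2990, 2.4821, 7.3301)
after link 5: o_5 = (1.7010, 2.4821, 6.3301)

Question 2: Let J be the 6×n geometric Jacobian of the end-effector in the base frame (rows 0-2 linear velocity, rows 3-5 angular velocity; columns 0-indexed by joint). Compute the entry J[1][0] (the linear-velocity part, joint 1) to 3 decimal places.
axis z_0 = ẑ; lever o_n−o_0 = (1.7010,2.4821,6.3301)
cross product → J_v[:, 0] = (-2.4821,1.7010,0.0000)
J_ω[:, 0] = z_0
entry J[1][0] = 1.7010

1.701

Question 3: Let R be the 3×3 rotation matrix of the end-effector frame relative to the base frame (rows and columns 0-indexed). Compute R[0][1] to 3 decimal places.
-0.750

End-effector y-axis (col 1 of R) = (-0.7500,0.4330,-0.5000)
R[0][1] = -0.7500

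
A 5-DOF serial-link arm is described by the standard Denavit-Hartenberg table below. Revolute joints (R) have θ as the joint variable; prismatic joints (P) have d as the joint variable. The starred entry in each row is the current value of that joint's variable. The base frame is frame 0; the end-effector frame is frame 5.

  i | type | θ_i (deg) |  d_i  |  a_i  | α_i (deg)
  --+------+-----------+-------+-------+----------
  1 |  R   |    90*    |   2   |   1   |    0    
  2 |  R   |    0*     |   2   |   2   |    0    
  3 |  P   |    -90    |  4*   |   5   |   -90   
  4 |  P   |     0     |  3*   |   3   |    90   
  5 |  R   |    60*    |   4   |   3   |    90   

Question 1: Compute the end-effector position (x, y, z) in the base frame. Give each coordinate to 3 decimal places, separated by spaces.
after link 1: o_1 = (0.0000, 1.0000, 2.0000)
after link 2: o_2 = (0.0000, 3.0000, 4.0000)
after link 3: o_3 = (5.0000, 3.0000, 8.0000)
after link 4: o_4 = (8.0000, 6.0000, 8.0000)
after link 5: o_5 = (9.5000, 8.5981, 12.0000)

9.500 8.598 12.000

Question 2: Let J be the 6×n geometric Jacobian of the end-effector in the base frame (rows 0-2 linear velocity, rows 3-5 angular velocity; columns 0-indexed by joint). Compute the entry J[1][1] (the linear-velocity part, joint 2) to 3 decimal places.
9.500

axis z_1 = (0.0000,0.0000,1.0000); lever o_n−o_1 = (9.5000,7.5981,10.0000)
cross product → J_v[:, 1] = (-7.5981,9.5000,0.0000)
J_ω[:, 1] = z_1
entry J[1][1] = 9.5000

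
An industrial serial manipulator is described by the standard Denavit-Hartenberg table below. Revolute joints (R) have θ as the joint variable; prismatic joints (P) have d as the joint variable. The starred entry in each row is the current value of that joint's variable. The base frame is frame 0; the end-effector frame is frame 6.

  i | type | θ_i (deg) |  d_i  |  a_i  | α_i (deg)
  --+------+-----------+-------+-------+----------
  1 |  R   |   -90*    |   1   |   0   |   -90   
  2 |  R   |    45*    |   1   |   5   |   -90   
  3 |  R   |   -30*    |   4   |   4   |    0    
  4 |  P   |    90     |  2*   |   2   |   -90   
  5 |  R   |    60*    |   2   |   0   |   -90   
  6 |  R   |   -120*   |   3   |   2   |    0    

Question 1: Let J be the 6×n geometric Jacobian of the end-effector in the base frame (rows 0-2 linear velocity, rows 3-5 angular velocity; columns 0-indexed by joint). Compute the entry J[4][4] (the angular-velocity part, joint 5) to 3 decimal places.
axis z_4 = (-0.5000,0.6124,0.6124); lever o_n−o_4 = (0.8170,2.9325,3.8290)
cross product → J_v[:, 4] = (0.5490,2.4148,-1.9665)
J_ω[:, 4] = z_4
entry J[4][4] = 0.6124

0.612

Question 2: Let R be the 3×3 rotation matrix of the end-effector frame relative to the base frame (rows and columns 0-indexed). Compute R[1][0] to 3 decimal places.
End-effector x-axis (col 0 of R) = (-0.2165,0.9249,0.3125)
R[1][0] = 0.9249

0.925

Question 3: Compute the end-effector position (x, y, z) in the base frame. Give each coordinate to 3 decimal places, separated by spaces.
2.085 0.483 -6.106

after link 1: o_1 = (0.0000, 0.0000, 1.0000)
after link 2: o_2 = (1.0000, -3.5355, -2.5355)
after link 3: o_3 = (3.0000, -3.1566, -7.8135)
after link 4: o_4 = (1.2679, -2.4495, -9.9348)
after link 5: o_5 = (0.2679, -1.2247, -8.7100)
after link 6: o_6 = (2.0849, 0.4830, -6.1057)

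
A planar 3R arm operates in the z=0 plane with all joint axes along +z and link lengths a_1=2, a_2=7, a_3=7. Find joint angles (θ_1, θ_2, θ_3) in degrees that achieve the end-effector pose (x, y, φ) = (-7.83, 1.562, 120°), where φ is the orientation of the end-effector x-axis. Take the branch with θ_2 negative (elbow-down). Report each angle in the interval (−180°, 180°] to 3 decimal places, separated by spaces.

-29.999 -119.999 -90.002

wrist centre = target − a_3·(cos φ, sin φ) = (-4.3300, -4.5002)
cos θ_2 = (39.0005−2²−7²)/(2·2·7) = -0.5000; θ_2 = -119.9988° (elbow-down)
β = atan2(-4.5002,-4.3300) = -133.8959°; ψ = atan2(-6.0623,-1.4999) = -103.8966°
θ_1 = β − ψ = -29.9993°
θ_3 = φ − θ_1 − θ_2 = -90.0019° (wrapped to (-180°,180°])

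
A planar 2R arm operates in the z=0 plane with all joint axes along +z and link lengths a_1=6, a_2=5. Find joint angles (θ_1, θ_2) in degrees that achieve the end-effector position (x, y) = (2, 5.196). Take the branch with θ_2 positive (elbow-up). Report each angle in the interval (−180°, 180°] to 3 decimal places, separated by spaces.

17.895 120.002

cos θ_2 = (30.9984−6²−5²)/(2·6·5) = -0.5000; θ_2 = 120.0017° (elbow-up)
β = atan2(5.1960,2.0000) = 68.9477°; ψ = atan2(4.3301,3.4999) = 51.0523°
θ_1 = β − ψ = 17.8954°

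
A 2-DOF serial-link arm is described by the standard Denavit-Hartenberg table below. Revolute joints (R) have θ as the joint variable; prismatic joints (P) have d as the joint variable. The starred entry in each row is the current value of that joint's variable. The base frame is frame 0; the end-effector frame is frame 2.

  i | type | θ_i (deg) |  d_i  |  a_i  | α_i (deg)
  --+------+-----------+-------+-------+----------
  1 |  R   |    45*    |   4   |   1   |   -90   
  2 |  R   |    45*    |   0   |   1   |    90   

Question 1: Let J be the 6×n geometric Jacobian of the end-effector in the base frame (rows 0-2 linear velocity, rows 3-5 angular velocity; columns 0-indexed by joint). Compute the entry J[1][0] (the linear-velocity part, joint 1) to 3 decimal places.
axis z_0 = ẑ; lever o_n−o_0 = (1.2071,1.2071,3.2929)
cross product → J_v[:, 0] = (-1.2071,1.2071,0.0000)
J_ω[:, 0] = z_0
entry J[1][0] = 1.2071

1.207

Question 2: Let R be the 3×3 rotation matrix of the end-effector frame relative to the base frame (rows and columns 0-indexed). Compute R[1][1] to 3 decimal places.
0.707

End-effector y-axis (col 1 of R) = (-0.7071,0.7071,0.0000)
R[1][1] = 0.7071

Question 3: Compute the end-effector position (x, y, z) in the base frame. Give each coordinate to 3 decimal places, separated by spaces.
after link 1: o_1 = (0.7071, 0.7071, 4.0000)
after link 2: o_2 = (1.2071, 1.2071, 3.2929)

1.207 1.207 3.293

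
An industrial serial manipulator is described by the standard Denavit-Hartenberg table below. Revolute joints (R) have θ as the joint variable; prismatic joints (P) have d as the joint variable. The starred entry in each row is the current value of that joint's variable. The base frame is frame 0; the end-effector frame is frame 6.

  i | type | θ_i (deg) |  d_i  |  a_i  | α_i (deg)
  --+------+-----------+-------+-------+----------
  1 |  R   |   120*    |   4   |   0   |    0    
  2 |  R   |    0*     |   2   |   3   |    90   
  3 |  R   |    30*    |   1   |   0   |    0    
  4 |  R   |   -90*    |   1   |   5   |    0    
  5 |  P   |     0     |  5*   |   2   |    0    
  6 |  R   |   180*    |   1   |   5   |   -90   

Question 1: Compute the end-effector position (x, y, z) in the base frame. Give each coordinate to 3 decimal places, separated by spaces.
after link 1: o_1 = (0.0000, 0.0000, 4.0000)
after link 2: o_2 = (-1.5000, 2.5981, 6.0000)
after link 3: o_3 = (-0.6340, 3.0981, 6.0000)
after link 4: o_4 = (-1.0179, 5.7631, 1.6699)
after link 5: o_5 = (2.8122, 9.1292, -0.0622)
after link 6: o_6 = (4.9282, 7.4641, 4.2679)

4.928 7.464 4.268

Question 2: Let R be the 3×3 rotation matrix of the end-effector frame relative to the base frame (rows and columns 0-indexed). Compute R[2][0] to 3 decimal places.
End-effector x-axis (col 0 of R) = (0.2500,-0.4330,0.8660)
R[2][0] = 0.8660

0.866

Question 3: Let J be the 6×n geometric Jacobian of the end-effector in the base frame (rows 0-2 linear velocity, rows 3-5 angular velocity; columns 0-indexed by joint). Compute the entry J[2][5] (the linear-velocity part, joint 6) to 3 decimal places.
axis z_5 = (0.8660,0.5000,0.0000); lever o_n−o_5 = (2.1160,-1.6651,4.3301)
cross product → J_v[:, 5] = (2.1651,-3.7500,-2.5000)
J_ω[:, 5] = z_5
entry J[2][5] = -2.5000

-2.500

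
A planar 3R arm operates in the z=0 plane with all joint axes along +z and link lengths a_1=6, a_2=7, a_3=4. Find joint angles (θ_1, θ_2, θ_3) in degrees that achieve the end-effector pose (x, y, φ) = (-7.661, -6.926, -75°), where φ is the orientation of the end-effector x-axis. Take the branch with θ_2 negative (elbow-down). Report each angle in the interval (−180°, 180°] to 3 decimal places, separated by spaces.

-111.203 -89.998 126.201

wrist centre = target − a_3·(cos φ, sin φ) = (-8.6963, -3.0623)
cos θ_2 = (85.0029−6²−7²)/(2·6·7) = 0.0000; θ_2 = -89.9980° (elbow-down)
β = atan2(-3.0623,-8.6963) = -160.6009°; ψ = atan2(-7.0000,6.0002) = -49.3976°
θ_1 = β − ψ = -111.2033°
θ_3 = φ − θ_1 − θ_2 = 126.2013° (wrapped to (-180°,180°])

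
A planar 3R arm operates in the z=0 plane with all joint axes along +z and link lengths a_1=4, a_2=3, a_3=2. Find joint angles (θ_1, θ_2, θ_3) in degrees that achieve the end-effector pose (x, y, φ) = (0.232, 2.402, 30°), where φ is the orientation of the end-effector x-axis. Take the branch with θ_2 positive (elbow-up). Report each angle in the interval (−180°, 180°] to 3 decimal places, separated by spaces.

wrist centre = target − a_3·(cos φ, sin φ) = (-1.5001, 1.4020)
cos θ_2 = (4.2158−4²−3²)/(2·4·3) = -0.8660; θ_2 = 149.9983° (elbow-up)
β = atan2(1.4020,-1.5001) = 136.9351°; ψ = atan2(1.5001,1.4020) = 46.9363°
θ_1 = β − ψ = 89.9988°
θ_3 = φ − θ_1 − θ_2 = 150.0029° (wrapped to (-180°,180°])

89.999 149.998 150.003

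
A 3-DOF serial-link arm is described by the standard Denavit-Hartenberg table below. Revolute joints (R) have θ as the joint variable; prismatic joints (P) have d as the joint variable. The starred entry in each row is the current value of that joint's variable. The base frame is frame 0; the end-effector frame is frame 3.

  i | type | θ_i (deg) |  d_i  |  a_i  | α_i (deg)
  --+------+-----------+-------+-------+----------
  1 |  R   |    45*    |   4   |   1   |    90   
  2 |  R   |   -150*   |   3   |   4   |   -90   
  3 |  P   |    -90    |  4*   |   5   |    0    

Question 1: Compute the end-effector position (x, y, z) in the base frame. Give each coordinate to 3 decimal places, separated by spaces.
5.329 -5.985 -1.464

after link 1: o_1 = (0.7071, 0.7071, 4.0000)
after link 2: o_2 = (0.3789, -3.8637, 2.0000)
after link 3: o_3 = (5.3287, -5.9850, -1.4641)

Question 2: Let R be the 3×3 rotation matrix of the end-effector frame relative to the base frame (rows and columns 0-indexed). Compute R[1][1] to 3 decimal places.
-0.612

End-effector y-axis (col 1 of R) = (-0.6124,-0.6124,-0.5000)
R[1][1] = -0.6124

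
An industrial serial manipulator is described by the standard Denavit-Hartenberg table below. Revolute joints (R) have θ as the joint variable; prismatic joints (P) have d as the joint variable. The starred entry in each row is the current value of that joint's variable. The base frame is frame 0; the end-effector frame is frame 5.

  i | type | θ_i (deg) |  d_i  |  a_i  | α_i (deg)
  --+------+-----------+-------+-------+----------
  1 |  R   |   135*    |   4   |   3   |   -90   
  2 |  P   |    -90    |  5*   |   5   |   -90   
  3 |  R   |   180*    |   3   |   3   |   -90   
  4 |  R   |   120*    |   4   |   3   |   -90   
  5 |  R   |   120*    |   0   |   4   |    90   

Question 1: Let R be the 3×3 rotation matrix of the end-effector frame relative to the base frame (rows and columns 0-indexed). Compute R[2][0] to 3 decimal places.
End-effector x-axis (col 0 of R) = (0.3062,0.9186,-0.2500)
R[2][0] = -0.2500

-0.250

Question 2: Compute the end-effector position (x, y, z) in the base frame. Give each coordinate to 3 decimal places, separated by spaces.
-7.545 -0.284 6.500

after link 1: o_1 = (-2.1213, 2.1213, 4.0000)
after link 2: o_2 = (-5.6569, -1.4142, 9.0000)
after link 3: o_3 = (-7.7782, 0.7071, 6.0000)
after link 4: o_4 = (-8.7695, -3.9584, 7.5000)
after link 5: o_5 = (-7.5447, -0.2842, 6.5000)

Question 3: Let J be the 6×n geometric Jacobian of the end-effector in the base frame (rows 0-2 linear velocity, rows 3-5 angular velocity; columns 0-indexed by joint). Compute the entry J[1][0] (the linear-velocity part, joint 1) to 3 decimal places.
axis z_0 = ẑ; lever o_n−o_0 = (-7.5447,-0.2842,6.5000)
cross product → J_v[:, 0] = (0.2842,-7.5447,0.0000)
J_ω[:, 0] = z_0
entry J[1][0] = -7.5447

-7.545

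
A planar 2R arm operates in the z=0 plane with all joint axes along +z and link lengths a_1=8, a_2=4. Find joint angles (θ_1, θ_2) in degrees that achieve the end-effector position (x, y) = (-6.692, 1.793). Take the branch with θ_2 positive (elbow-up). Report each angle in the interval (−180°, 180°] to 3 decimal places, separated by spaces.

135.001 120.002

cos θ_2 = (47.9977−8²−4²)/(2·8·4) = -0.5000; θ_2 = 120.0024° (elbow-up)
β = atan2(1.7930,-6.6920) = 165.0009°; ψ = atan2(3.4640,5.9999) = 30.0000°
θ_1 = β − ψ = 135.0009°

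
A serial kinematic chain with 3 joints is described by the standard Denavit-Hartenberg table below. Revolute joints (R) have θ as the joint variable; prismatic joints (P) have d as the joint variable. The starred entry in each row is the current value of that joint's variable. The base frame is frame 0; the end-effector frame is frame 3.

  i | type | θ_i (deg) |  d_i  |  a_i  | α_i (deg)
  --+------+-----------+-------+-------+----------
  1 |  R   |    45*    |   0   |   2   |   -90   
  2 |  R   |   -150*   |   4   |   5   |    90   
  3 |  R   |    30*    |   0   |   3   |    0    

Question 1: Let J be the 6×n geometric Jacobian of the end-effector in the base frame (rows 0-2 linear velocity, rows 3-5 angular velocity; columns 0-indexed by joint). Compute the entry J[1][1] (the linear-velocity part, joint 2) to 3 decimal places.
axis z_1 = (-0.7071,0.7071,0.0000); lever o_n−o_1 = (-8.5419,-0.7638,3.7990)
cross product → J_v[:, 1] = (2.6863,2.6863,6.5801)
J_ω[:, 1] = z_1
entry J[1][1] = 2.6863

2.686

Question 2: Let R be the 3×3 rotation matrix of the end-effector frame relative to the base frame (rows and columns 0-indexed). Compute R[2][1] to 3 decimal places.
-0.250

End-effector y-axis (col 1 of R) = (-0.3062,0.9186,-0.2500)
R[2][1] = -0.2500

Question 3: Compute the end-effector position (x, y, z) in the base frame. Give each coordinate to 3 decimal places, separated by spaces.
-7.128 0.650 3.799

after link 1: o_1 = (1.4142, 1.4142, 0.0000)
after link 2: o_2 = (-4.4761, 1.1808, 2.5000)
after link 3: o_3 = (-7.1277, 0.6504, 3.7990)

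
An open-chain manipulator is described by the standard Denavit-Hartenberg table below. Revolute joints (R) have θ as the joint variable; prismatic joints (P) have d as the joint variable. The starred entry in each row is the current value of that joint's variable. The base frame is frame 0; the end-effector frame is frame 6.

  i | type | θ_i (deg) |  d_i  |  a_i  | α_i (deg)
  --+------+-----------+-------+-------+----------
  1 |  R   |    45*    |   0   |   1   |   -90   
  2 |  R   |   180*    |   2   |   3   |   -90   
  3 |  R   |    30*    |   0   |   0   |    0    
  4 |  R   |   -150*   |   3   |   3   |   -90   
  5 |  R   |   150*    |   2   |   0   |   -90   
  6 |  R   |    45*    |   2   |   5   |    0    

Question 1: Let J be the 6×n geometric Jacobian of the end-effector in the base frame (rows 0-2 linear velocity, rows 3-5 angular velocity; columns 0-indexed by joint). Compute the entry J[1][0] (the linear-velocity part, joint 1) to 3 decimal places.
axis z_0 = ẑ; lever o_n−o_0 = (-1.0704,-0.6283,2.9643)
cross product → J_v[:, 0] = (0.6283,-1.0704,0.0000)
J_ω[:, 0] = z_0
entry J[1][0] = -1.0704

-1.070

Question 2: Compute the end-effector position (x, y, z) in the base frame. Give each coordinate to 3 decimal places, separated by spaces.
-1.070 -0.628 2.964

after link 1: o_1 = (0.7071, 0.7071, 0.0000)
after link 2: o_2 = (-2.8284, 0.0000, -0.0000)
after link 3: o_3 = (-2.8284, 0.0000, -0.0000)
after link 4: o_4 = (-3.6049, 2.8978, 3.0000)
after link 5: o_5 = (-5.5367, 2.3801, 3.0000)
after link 6: o_6 = (-1.0704, -0.6283, 2.9643)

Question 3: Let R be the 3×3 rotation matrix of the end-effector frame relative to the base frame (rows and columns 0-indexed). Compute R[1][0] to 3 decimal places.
End-effector x-axis (col 0 of R) = (0.8415,-0.4085,-0.3536)
R[1][0] = -0.4085

-0.408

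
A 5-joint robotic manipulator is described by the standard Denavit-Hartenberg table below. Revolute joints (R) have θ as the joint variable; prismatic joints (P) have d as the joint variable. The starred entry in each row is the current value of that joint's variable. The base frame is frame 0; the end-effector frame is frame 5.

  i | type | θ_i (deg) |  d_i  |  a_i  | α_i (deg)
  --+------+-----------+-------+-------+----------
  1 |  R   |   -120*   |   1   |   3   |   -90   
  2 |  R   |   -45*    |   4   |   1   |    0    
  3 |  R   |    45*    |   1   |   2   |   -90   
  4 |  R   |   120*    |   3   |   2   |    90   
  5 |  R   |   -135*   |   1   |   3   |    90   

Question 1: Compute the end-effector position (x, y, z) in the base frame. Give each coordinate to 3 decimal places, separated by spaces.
0.671 -8.048 0.828

after link 1: o_1 = (-1.5000, -2.5981, 1.0000)
after link 2: o_2 = (1.6105, -5.2104, 1.7071)
after link 3: o_3 = (1.4766, -7.4425, 1.7071)
after link 4: o_4 = (0.4766, -5.7104, -1.2929)
after link 5: o_5 = (0.6712, -8.0476, 0.8284)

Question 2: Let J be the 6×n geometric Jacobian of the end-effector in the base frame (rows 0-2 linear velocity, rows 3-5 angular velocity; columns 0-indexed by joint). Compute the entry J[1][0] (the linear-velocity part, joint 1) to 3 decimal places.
axis z_0 = ẑ; lever o_n−o_0 = (0.6712,-8.0476,0.8284)
cross product → J_v[:, 0] = (8.0476,0.6712,-0.0000)
J_ω[:, 0] = z_0
entry J[1][0] = 0.6712

0.671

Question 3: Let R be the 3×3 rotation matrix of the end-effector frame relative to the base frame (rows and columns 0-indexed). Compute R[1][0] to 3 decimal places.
-0.612

End-effector x-axis (col 0 of R) = (0.3536,-0.6124,0.7071)
R[1][0] = -0.6124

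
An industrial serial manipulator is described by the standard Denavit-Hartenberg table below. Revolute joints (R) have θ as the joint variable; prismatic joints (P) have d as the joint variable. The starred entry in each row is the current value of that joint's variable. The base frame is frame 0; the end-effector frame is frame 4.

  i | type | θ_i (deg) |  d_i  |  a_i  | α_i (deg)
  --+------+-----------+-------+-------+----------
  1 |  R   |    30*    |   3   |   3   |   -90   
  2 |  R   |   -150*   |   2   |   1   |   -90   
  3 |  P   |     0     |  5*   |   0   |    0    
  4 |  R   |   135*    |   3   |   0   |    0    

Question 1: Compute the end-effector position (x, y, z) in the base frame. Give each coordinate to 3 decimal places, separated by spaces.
4.312 4.799 10.428

after link 1: o_1 = (2.5981, 1.5000, 3.0000)
after link 2: o_2 = (0.8481, 2.7990, 3.5000)
after link 3: o_3 = (3.0131, 4.0490, 7.8301)
after link 4: o_4 = (4.3122, 4.7990, 10.4282)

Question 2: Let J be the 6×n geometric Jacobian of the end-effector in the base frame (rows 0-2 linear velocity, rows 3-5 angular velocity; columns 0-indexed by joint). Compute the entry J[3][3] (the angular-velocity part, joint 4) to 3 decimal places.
0.433

axis z_3 = (0.4330,0.2500,0.8660); lever o_n−o_3 = (1.2990,0.7500,2.5981)
cross product → J_v[:, 3] = (0.0000,-0.0000,0.0000)
J_ω[:, 3] = z_3
entry J[3][3] = 0.4330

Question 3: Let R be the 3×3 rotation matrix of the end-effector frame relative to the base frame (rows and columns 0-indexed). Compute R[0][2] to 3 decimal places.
End-effector z-axis (col 2 of R) = (0.4330,0.2500,0.8660)
R[0][2] = 0.4330

0.433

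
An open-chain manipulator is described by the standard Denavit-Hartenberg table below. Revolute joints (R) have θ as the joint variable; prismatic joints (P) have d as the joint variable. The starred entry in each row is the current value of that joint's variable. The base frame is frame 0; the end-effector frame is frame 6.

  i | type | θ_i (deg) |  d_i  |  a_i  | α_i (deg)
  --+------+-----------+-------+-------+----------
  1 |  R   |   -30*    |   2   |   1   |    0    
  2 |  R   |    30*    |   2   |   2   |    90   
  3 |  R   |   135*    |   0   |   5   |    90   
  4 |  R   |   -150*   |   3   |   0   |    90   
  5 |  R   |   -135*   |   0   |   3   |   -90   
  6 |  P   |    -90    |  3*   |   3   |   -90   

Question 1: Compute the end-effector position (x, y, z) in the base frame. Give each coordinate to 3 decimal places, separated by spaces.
-0.488 -3.098 5.596

after link 1: o_1 = (0.8660, -0.5000, 2.0000)
after link 2: o_2 = (2.8660, -0.5000, 4.0000)
after link 3: o_3 = (-0.6695, -0.5000, 7.5355)
after link 4: o_4 = (1.4518, -0.5000, 9.6569)
after link 5: o_5 = (-1.3472, -1.5607, 9.4559)
after link 6: o_6 = (-0.4875, -3.0981, 5.5962)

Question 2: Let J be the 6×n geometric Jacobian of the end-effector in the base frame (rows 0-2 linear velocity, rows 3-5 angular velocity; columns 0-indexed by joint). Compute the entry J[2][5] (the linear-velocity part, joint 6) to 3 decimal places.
-0.933

prismatic axis z_5 = (-0.0670,0.3536,-0.9330)
J_v[:, 5] = z_5; J_ω[:, 5] = (0,0,0)
entry J[2][5] = -0.9330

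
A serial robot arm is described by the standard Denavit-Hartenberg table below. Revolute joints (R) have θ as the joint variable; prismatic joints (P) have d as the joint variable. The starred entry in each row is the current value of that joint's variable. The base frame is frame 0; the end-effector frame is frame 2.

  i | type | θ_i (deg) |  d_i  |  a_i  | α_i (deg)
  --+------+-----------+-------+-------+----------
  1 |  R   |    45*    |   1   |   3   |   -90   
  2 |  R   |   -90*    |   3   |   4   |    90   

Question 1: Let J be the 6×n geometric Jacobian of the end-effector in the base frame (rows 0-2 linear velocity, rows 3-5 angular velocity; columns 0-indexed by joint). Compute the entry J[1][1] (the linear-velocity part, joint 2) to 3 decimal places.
2.828

axis z_1 = (-0.7071,0.7071,0.0000); lever o_n−o_1 = (-2.1213,2.1213,4.0000)
cross product → J_v[:, 1] = (2.8284,2.8284,-0.0000)
J_ω[:, 1] = z_1
entry J[1][1] = 2.8284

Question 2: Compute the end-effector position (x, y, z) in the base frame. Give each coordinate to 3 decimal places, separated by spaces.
0.000 4.243 5.000

after link 1: o_1 = (2.1213, 2.1213, 1.0000)
after link 2: o_2 = (0.0000, 4.2426, 5.0000)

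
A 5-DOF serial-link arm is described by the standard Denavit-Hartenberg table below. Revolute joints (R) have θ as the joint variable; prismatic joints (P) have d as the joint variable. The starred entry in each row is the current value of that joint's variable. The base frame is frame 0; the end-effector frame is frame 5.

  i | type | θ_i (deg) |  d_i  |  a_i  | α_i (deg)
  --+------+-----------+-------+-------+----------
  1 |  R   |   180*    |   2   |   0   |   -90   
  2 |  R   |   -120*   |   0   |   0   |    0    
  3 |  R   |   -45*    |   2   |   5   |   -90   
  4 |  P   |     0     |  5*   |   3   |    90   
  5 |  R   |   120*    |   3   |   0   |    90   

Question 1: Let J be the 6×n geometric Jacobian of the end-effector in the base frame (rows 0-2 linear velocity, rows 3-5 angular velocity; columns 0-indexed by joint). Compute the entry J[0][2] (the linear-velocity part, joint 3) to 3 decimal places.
-6.900

axis z_2 = (-0.0000,-1.0000,0.0000); lever o_n−o_2 = (6.4333,-5.0000,6.9002)
cross product → J_v[:, 2] = (-6.9002,0.0000,6.4333)
J_ω[:, 2] = z_2
entry J[0][2] = -6.9002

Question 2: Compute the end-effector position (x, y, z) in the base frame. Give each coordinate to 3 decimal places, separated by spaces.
6.433 -5.000 8.900

after link 1: o_1 = (0.0000, 0.0000, 2.0000)
after link 2: o_2 = (0.0000, 0.0000, 2.0000)
after link 3: o_3 = (4.8296, -2.0000, 3.2941)
after link 4: o_4 = (6.4333, -2.0000, 8.9002)
after link 5: o_5 = (6.4333, -5.0000, 8.9002)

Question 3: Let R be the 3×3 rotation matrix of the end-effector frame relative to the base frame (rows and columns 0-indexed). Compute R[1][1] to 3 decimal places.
End-effector y-axis (col 1 of R) = (-0.0000,-1.0000,0.0000)
R[1][1] = -1.0000

-1.000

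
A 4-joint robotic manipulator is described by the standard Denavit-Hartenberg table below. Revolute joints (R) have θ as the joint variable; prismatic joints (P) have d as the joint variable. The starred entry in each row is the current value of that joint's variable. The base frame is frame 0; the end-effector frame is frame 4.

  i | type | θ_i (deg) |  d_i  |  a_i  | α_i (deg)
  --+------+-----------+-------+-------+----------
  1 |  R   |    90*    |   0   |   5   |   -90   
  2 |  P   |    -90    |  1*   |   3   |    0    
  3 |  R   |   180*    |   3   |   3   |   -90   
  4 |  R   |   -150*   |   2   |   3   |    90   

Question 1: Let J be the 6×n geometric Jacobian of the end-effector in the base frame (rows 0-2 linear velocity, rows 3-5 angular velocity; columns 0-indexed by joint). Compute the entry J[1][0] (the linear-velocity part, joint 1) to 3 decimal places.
axis z_0 = ẑ; lever o_n−o_0 = (-5.5000,3.0000,2.5981)
cross product → J_v[:, 0] = (-3.0000,-5.5000,0.0000)
J_ω[:, 0] = z_0
entry J[1][0] = -5.5000

-5.500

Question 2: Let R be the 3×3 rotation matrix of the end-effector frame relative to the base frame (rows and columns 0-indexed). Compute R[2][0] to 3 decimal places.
End-effector x-axis (col 0 of R) = (-0.5000,0.0000,0.8660)
R[2][0] = 0.8660

0.866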